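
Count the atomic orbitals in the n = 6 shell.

The n = 6 shell contains n² = 6² = 36 orbitals.

36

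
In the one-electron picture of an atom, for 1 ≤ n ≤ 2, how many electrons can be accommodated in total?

10

Total orbitals = 1² + 2² = 5. Doubling for spin gives 10 electrons.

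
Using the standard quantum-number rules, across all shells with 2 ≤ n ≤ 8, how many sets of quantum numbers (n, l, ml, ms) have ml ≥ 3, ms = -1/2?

35

Work shell by shell — for each n, count the (l, ml) pairs that satisfy ml ≥ 3:
n=4 → 1; n=5 → 3; n=6 → 6; n=7 → 10; n=8 → 15.
Orbitals: 1 + 3 + 6 + 10 + 15 = 35. With ms fixed to -1/2 there is one state per orbital, so 35 states.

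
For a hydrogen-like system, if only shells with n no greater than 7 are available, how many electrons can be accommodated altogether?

Total orbitals = 1² + 2² + 3² + 4² + 5² + 6² + 7² = 140. Doubling for spin gives 280 electrons.

280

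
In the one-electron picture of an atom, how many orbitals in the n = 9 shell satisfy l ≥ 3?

With n = 9 the allowed l are 0, 1, …, 8.
Per l-value: l=3 → 7; l=4 → 9; l=5 → 11; l=6 → 13; l=7 → 15; l=8 → 17.
Total orbitals: 7 + 9 + 11 + 13 + 15 + 17 = 72.

72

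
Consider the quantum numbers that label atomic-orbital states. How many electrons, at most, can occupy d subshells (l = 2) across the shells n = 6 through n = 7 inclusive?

20

A d subshell (l = 2) exists for every n ≥ 3, so shells n = 6, 7 each contribute one — 2 subshells.
Since each d subshell holds 2(2·2+1) = 10 electrons, the total is 2 × 10 = 20.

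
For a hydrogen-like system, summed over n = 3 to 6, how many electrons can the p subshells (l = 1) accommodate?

A p subshell (l = 1) exists for every n ≥ 2, so shells n = 3, 4, 5, 6 each contribute one — 4 subshells.
Since each p subshell holds 2(2·1+1) = 6 electrons, the total is 4 × 6 = 24.

24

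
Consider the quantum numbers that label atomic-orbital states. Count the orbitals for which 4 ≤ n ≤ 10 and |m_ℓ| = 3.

Go shell by shell, enumerating (ℓ, m_ℓ) with |m_ℓ| = 3:
n=4 → 2; n=5 → 4; n=6 → 6; n=7 → 8; n=8 → 10; n=9 → 12; n=10 → 14.
Total orbitals: 2 + 4 + 6 + 8 + 10 + 12 + 14 = 56.

56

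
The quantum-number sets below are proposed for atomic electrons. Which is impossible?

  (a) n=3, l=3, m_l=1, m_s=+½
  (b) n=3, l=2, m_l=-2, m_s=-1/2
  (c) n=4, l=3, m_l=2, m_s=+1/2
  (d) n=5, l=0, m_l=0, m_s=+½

(a) has l = 3 ≥ n = 3, violating 0 ≤ l ≤ n−1.
The remaining sets (b), (c), (d) satisfy all four rules.

(a)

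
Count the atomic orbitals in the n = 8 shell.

64

The n = 8 shell contains n² = 8² = 64 orbitals.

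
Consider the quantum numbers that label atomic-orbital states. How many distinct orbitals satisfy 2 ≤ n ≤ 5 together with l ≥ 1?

For each n in the range, tally the orbitals obeying l ≥ 1:
n=2 → 3; n=3 → 8; n=4 → 15; n=5 → 24.
Total orbitals: 3 + 8 + 15 + 24 = 50.

50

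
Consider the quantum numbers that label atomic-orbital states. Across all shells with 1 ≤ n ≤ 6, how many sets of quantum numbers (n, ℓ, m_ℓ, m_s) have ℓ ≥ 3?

100

Treat each shell separately and count matching orbitals:
n=4 → 7; n=5 → 16; n=6 → 27.
Orbitals: 7 + 16 + 27 = 50. Including both spin states (m_s = ±1/2) gives 2 × 50 = 100 states.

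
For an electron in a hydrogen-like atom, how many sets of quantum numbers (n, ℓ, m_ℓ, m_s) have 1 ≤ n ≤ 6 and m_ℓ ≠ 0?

140

Per-shell orbital counts meeting the constraint:
n=2 → 2; n=3 → 6; n=4 → 12; n=5 → 20; n=6 → 30.
Orbitals: 2 + 6 + 12 + 20 + 30 = 70. Including both spin states (m_s = ±1/2) gives 2 × 70 = 140 states.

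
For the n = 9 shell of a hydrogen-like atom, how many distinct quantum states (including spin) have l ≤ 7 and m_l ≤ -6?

The n = 9 shell has l = 0 through 8; check each.
Orbitals with l ≤ 7 and m_l ≤ -6, by l: l=6 → 1; l=7 → 2.
Orbitals: 1 + 2 = 3. Each orbital carries two spin states, so 3 × 2 = 6 states.

6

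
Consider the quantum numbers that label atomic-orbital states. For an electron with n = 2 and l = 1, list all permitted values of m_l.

-1, 0, 1

m_l takes every integer from −l to +l. With l = 1 that gives the 3 values -1, 0, 1.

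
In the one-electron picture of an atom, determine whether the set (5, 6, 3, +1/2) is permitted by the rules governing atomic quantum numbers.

Not allowed

The orbital quantum number must satisfy 0 ≤ l ≤ n−1. With n = 5 the allowed l values are 0, 1, 2, 3, 4, so l = 6 is out of range.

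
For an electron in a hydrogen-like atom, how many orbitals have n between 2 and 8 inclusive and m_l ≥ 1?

Go shell by shell, enumerating (l, m_l) with m_l ≥ 1:
n=2 → 1; n=3 → 3; n=4 → 6; n=5 → 10; n=6 → 15; n=7 → 21; n=8 → 28.
Total orbitals: 1 + 3 + 6 + 10 + 15 + 21 + 28 = 84.

84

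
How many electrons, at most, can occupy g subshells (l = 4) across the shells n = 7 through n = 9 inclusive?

A g subshell (l = 4) exists for every n ≥ 5, so shells n = 7, 8, 9 each contribute one — 3 subshells.
Since each g subshell holds 2(2·4+1) = 18 electrons, the total is 3 × 18 = 54.

54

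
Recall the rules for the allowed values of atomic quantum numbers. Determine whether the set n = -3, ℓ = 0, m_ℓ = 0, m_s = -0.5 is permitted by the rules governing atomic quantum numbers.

The principal quantum number must be a positive integer (n ≥ 1), but here n = -3.

Not allowed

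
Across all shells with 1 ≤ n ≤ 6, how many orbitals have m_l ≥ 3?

Work shell by shell — for each n, count the (l, m_l) pairs that satisfy m_l ≥ 3:
n=4 → 1; n=5 → 3; n=6 → 6.
Total orbitals: 1 + 3 + 6 = 10.

10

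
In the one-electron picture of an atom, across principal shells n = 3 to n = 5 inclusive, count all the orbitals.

50

Shell n has n² orbitals: 3²=9 + 4²=16 + 5²=25 = 50 orbitals.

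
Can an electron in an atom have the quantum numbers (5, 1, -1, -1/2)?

n = 5 is a positive integer. ℓ = 1 satisfies 0 ≤ ℓ ≤ n−1 = 4. m_ℓ = -1 lies in the range −ℓ … +ℓ (here −1 … 1). m_s = -1/2 is one of ±1/2.
All four constraints are satisfied.

Allowed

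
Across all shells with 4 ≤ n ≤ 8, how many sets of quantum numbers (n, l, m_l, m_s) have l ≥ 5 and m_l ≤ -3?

Go shell by shell, enumerating (l, m_l) with l ≥ 5 and m_l ≤ -3:
n=6 → 3; n=7 → 7; n=8 → 12.
Orbitals: 3 + 7 + 12 = 22. Including both spin states (m_s = ±1/2) gives 2 × 22 = 44 states.

44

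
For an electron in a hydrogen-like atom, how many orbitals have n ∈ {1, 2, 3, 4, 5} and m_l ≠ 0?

40

Count contributing orbitals for each principal shell:
n=2 → 2; n=3 → 6; n=4 → 12; n=5 → 20.
Total orbitals: 2 + 6 + 12 + 20 = 40.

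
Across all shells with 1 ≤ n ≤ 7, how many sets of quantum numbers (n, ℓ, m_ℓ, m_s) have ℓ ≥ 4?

Treat each shell separately and count matching orbitals:
n=5 → 9; n=6 → 20; n=7 → 33.
Orbitals: 9 + 20 + 33 = 62. Including both spin states (m_s = ±1/2) gives 2 × 62 = 124 states.

124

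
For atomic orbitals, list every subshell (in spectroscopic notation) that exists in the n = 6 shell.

For n = 6, l runs from 0 to 5. In spectroscopic notation l = 0,1,2,… ↔ s,p,d,f,g,h,i, so the subshells are 6s, 6p, 6d, 6f, 6g, 6h.

6s, 6p, 6d, 6f, 6g, 6h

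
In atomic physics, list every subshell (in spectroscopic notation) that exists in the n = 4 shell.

For n = 4, ℓ runs from 0 to 3. In spectroscopic notation ℓ = 0,1,2,… ↔ s,p,d,f,g,h,i, so the subshells are 4s, 4p, 4d, 4f.

4s, 4p, 4d, 4f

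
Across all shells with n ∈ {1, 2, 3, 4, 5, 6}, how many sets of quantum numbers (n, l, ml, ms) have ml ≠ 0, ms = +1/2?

Count contributing orbitals for each principal shell:
n=2 → 2; n=3 → 6; n=4 → 12; n=5 → 20; n=6 → 30.
Orbitals: 2 + 6 + 12 + 20 + 30 = 70. With ms fixed to +1/2 there is one state per orbital, so 70 states.

70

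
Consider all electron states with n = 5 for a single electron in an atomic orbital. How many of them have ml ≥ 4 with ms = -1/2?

1

The n = 5 shell has l = 0 through 4; check each.
Orbitals with ml ≥ 4, by l: l=4 → 1.
Orbitals: 1. With ms fixed to a single value there is one state per orbital, giving 1 state.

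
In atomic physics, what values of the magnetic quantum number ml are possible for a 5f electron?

The 5f subshell has l = 3, and ml takes every integer from −l to +l. With l = 3 that gives the 7 values -3, -2, -1, 0, 1, 2, 3.

-3, -2, -1, 0, 1, 2, 3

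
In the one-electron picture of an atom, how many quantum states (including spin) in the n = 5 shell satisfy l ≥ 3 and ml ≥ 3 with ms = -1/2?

3

The n = 5 shell has l = 0 through 4; check each.
The (l, ml) pairs meeting l ≥ 3 and ml ≥ 3 give: l=3 → 1; l=4 → 2.
Orbitals: 1 + 2 = 3. With ms fixed to a single value there is one state per orbital, giving 3 states.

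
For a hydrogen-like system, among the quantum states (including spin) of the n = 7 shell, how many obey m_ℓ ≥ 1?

42

Go through ℓ = 0, …, 6 (the values permitted for n = 7).
Orbitals with m_ℓ ≥ 1, by ℓ: ℓ=1 → 1; ℓ=2 → 2; ℓ=3 → 3; ℓ=4 → 4; ℓ=5 → 5; ℓ=6 → 6.
Orbitals: 1 + 2 + 3 + 4 + 5 + 6 = 21. Each orbital carries two spin states, so 21 × 2 = 42 states.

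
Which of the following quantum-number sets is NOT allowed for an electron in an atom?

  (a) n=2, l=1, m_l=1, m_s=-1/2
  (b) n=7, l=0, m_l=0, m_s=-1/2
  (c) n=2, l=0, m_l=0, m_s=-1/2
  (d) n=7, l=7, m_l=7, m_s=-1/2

(d) has l = 7 ≥ n = 7, violating 0 ≤ l ≤ n−1.
The remaining sets (a), (b), (c) satisfy all four rules.

(d)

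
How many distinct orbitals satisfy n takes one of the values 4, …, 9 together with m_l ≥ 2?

83

Per-shell orbital counts meeting the constraint:
n=4 → 3; n=5 → 6; n=6 → 10; n=7 → 15; n=8 → 21; n=9 → 28.
Total orbitals: 3 + 6 + 10 + 15 + 21 + 28 = 83.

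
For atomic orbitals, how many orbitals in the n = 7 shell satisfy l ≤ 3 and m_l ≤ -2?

For n = 7, l ranges over 0 … 6.
Contributions: l=2 → 1; l=3 → 2.
Total orbitals: 1 + 2 = 3.

3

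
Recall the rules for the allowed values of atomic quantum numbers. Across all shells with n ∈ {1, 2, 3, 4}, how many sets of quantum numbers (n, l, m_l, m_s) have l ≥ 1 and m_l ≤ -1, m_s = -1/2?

10

Treat each shell separately and count matching orbitals:
n=2 → 1; n=3 → 3; n=4 → 6.
Orbitals: 1 + 3 + 6 = 10. With m_s fixed to -1/2 there is one state per orbital, so 10 states.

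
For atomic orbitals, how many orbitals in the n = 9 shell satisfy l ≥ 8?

17

With n = 9 the allowed l are 0, 1, …, 8.
Contributions: l=8 → 17.
Total orbitals: 17.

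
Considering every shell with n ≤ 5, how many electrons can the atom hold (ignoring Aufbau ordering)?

Total orbitals = 1² + 2² + 3² + 4² + 5² = 55. Doubling for spin gives 110 electrons.

110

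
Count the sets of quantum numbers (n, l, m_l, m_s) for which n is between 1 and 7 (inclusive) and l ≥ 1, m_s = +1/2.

Go shell by shell, enumerating (l, m_l) with l ≥ 1:
n=2 → 3; n=3 → 8; n=4 → 15; n=5 → 24; n=6 → 35; n=7 → 48.
Orbitals: 3 + 8 + 15 + 24 + 35 + 48 = 133. With m_s fixed to +1/2 there is one state per orbital, so 133 states.

133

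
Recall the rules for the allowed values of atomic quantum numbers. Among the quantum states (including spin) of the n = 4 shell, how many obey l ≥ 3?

14

Go through l = 0, …, 3 (the values permitted for n = 4).
Per l-value: l=3 → 7.
Orbitals: 7. Each orbital carries two spin states, so 7 × 2 = 14 states.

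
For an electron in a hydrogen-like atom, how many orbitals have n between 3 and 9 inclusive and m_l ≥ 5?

20

For each n in the range, tally the orbitals obeying m_l ≥ 5:
n=6 → 1; n=7 → 3; n=8 → 6; n=9 → 10.
Total orbitals: 1 + 3 + 6 + 10 = 20.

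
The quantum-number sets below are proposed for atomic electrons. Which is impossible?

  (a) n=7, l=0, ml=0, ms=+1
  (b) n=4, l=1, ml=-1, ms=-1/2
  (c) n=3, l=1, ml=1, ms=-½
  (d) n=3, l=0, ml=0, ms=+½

(a)

(a) has ms = +1, but an electron's spin must be ±1/2.
The remaining sets (b), (c), (d) satisfy all four rules.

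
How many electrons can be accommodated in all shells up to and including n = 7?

280

Total orbitals = 1² + 2² + 3² + 4² + 5² + 6² + 7² = 140. Doubling for spin gives 280 electrons.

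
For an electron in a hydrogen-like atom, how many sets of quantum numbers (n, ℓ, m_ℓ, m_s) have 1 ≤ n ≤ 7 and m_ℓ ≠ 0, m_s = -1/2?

112

Count contributing orbitals for each principal shell:
n=2 → 2; n=3 → 6; n=4 → 12; n=5 → 20; n=6 → 30; n=7 → 42.
Orbitals: 2 + 6 + 12 + 20 + 30 + 42 = 112. With m_s fixed to -1/2 there is one state per orbital, so 112 states.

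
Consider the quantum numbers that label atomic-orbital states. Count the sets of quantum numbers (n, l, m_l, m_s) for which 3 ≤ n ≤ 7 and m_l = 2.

Go shell by shell, enumerating (l, m_l) with m_l = 2:
n=3 → 1; n=4 → 2; n=5 → 3; n=6 → 4; n=7 → 5.
Orbitals: 1 + 2 + 3 + 4 + 5 = 15. Including both spin states (m_s = ±1/2) gives 2 × 15 = 30 states.

30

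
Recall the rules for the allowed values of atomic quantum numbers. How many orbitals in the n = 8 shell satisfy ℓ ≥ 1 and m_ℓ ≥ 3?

15

Go through ℓ = 0, …, 7 (the values permitted for n = 8).
The (ℓ, m_ℓ) pairs meeting ℓ ≥ 1 and m_ℓ ≥ 3 give: ℓ=3 → 1; ℓ=4 → 2; ℓ=5 → 3; ℓ=6 → 4; ℓ=7 → 5.
Total orbitals: 1 + 2 + 3 + 4 + 5 = 15.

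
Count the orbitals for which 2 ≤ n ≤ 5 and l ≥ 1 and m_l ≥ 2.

Count contributing orbitals for each principal shell:
n=3 → 1; n=4 → 3; n=5 → 6.
Total orbitals: 1 + 3 + 6 = 10.

10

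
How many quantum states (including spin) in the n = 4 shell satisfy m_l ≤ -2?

With n = 4 the allowed l are 0, 1, …, 3.
Contributions: l=2 → 1; l=3 → 2.
Orbitals: 1 + 2 = 3. Each orbital carries two spin states, so 3 × 2 = 6 states.

6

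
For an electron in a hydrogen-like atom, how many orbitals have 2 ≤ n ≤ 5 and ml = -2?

6

Treat each shell separately and count matching orbitals:
n=3 → 1; n=4 → 2; n=5 → 3.
Total orbitals: 1 + 2 + 3 = 6.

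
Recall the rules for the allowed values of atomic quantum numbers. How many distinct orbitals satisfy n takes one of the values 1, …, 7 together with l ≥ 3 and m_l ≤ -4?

Per-shell orbital counts meeting the constraint:
n=5 → 1; n=6 → 3; n=7 → 6.
Total orbitals: 1 + 3 + 6 = 10.

10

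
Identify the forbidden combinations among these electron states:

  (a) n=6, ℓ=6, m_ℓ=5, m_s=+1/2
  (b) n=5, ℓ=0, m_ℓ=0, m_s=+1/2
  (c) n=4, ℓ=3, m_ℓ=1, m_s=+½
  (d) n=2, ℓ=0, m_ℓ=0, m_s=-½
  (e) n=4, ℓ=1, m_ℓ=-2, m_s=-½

(a) and (e)

(a) has ℓ = 6 ≥ n = 6, violating 0 ≤ ℓ ≤ n−1.
(e) has |m_ℓ| = 2 > ℓ = 1, violating −ℓ ≤ m_ℓ ≤ ℓ.
The remaining sets (b), (c), (d) satisfy all four rules.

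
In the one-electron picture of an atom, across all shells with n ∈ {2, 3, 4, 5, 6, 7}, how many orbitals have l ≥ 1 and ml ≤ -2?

Per-shell orbital counts meeting the constraint:
n=3 → 1; n=4 → 3; n=5 → 6; n=6 → 10; n=7 → 15.
Total orbitals: 1 + 3 + 6 + 10 + 15 = 35.

35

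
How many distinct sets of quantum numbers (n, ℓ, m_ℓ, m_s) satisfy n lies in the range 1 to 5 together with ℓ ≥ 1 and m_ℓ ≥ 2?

20

For each n in the range, tally the orbitals obeying ℓ ≥ 1 and m_ℓ ≥ 2:
n=3 → 1; n=4 → 3; n=5 → 6.
Orbitals: 1 + 3 + 6 = 10. Including both spin states (m_s = ±1/2) gives 2 × 10 = 20 states.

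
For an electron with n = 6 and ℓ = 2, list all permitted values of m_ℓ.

-2, -1, 0, 1, 2

m_ℓ takes every integer from −ℓ to +ℓ. With ℓ = 2 that gives the 5 values -2, -1, 0, 1, 2.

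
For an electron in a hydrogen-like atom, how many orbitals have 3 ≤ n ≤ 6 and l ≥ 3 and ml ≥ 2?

For each n in the range, tally the orbitals obeying l ≥ 3 and ml ≥ 2:
n=4 → 2; n=5 → 5; n=6 → 9.
Total orbitals: 2 + 5 + 9 = 16.

16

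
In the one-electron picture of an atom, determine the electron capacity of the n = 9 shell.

A shell holds 2n² electrons: 2 × 9² = 2 × 81 = 162.

162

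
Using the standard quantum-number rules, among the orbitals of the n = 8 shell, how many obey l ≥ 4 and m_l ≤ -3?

Go through l = 0, …, 7 (the values permitted for n = 8).
The (l, m_l) pairs meeting l ≥ 4 and m_l ≤ -3 give: l=4 → 2; l=5 → 3; l=6 → 4; l=7 → 5.
Total orbitals: 2 + 3 + 4 + 5 = 14.

14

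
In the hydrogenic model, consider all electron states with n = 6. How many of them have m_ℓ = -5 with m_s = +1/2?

1

For n = 6, ℓ ranges over 0 … 5.
Contributions: ℓ=5 → 1.
Orbitals: 1. With m_s fixed to a single value there is one state per orbital, giving 1 state.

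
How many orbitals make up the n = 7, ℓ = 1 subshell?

3

A subshell has 2ℓ+1 orbitals; with ℓ = 1, that's 3.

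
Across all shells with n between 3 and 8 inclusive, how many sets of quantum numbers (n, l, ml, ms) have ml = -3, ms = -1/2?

15

Work shell by shell — for each n, count the (l, ml) pairs that satisfy ml = -3:
n=4 → 1; n=5 → 2; n=6 → 3; n=7 → 4; n=8 → 5.
Orbitals: 1 + 2 + 3 + 4 + 5 = 15. With ms fixed to -1/2 there is one state per orbital, so 15 states.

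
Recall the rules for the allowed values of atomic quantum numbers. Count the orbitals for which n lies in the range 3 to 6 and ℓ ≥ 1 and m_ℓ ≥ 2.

20

Go shell by shell, enumerating (ℓ, m_ℓ) with ℓ ≥ 1 and m_ℓ ≥ 2:
n=3 → 1; n=4 → 3; n=5 → 6; n=6 → 10.
Total orbitals: 1 + 3 + 6 + 10 = 20.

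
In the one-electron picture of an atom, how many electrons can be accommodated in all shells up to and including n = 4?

60

Total orbitals = 1² + 2² + 3² + 4² = 30. Doubling for spin gives 60 electrons.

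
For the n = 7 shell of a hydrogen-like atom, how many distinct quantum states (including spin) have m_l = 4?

6

Orbitals with m_l = 4, by l: l=4 → 1; l=5 → 1; l=6 → 1.
Orbitals: 1 + 1 + 1 = 3. Each orbital carries two spin states, so 3 × 2 = 6 states.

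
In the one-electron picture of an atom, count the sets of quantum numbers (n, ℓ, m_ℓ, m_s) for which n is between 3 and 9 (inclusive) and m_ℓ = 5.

20

For each n in the range, tally the orbitals obeying m_ℓ = 5:
n=6 → 1; n=7 → 2; n=8 → 3; n=9 → 4.
Orbitals: 1 + 2 + 3 + 4 = 10. Including both spin states (m_s = ±1/2) gives 2 × 10 = 20 states.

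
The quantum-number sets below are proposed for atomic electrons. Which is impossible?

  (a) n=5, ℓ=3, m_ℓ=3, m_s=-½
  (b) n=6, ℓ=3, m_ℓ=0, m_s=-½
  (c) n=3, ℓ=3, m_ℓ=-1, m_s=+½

(c)

(c) has ℓ = 3 ≥ n = 3, violating 0 ≤ ℓ ≤ n−1.
The remaining sets (a), (b) satisfy all four rules.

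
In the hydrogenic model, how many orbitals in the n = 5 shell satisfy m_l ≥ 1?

Orbitals with m_l ≥ 1, by l: l=1 → 1; l=2 → 2; l=3 → 3; l=4 → 4.
Total orbitals: 1 + 2 + 3 + 4 = 10.

10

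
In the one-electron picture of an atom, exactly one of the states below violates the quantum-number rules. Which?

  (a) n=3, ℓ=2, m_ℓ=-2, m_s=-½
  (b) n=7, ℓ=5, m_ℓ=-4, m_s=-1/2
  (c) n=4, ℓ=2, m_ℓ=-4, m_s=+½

(c)

(c) has |m_ℓ| = 4 > ℓ = 2, violating −ℓ ≤ m_ℓ ≤ ℓ.
The remaining sets (a), (b) satisfy all four rules.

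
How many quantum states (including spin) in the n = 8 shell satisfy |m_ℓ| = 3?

Go through ℓ = 0, …, 7 (the values permitted for n = 8).
Orbitals with |m_ℓ| = 3, by ℓ: ℓ=3 → 2; ℓ=4 → 2; ℓ=5 → 2; ℓ=6 → 2; ℓ=7 → 2.
Orbitals: 2 + 2 + 2 + 2 + 2 = 10. Each orbital carries two spin states, so 10 × 2 = 20 states.

20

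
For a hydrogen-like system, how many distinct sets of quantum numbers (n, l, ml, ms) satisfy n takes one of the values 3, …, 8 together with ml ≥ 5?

20

For each n in the range, tally the orbitals obeying ml ≥ 5:
n=6 → 1; n=7 → 3; n=8 → 6.
Orbitals: 1 + 3 + 6 = 10. Including both spin states (ms = ±1/2) gives 2 × 10 = 20 states.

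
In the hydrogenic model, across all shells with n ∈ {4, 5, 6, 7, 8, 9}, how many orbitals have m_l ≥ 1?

Per-shell orbital counts meeting the constraint:
n=4 → 6; n=5 → 10; n=6 → 15; n=7 → 21; n=8 → 28; n=9 → 36.
Total orbitals: 6 + 10 + 15 + 21 + 28 + 36 = 116.

116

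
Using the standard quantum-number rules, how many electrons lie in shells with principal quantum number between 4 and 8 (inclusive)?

380

Shell n has n² orbitals: 4²=16 + 5²=25 + 6²=36 + 7²=49 + 8²=64 = 190 orbitals.
Two spin states per orbital: 2 × 190 = 380 electrons.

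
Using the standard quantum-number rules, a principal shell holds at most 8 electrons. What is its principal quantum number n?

2n² = 8 ⇒ n² = 4 ⇒ n = 2.

n = 2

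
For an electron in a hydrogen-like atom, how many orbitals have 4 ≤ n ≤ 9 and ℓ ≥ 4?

For each n in the range, tally the orbitals obeying ℓ ≥ 4:
n=5 → 9; n=6 → 20; n=7 → 33; n=8 → 48; n=9 → 65.
Total orbitals: 9 + 20 + 33 + 48 + 65 = 175.

175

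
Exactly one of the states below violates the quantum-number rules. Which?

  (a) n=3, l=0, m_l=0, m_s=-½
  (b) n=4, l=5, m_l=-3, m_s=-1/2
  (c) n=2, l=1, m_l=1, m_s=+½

(b)

(b) has l = 5 ≥ n = 4, violating 0 ≤ l ≤ n−1.
The remaining sets (a), (c) satisfy all four rules.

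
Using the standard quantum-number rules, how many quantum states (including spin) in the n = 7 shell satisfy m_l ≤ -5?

6

The n = 7 shell has l = 0 through 6; check each.
The (l, m_l) pairs meeting m_l ≤ -5 give: l=5 → 1; l=6 → 2.
Orbitals: 1 + 2 = 3. Each orbital carries two spin states, so 3 × 2 = 6 states.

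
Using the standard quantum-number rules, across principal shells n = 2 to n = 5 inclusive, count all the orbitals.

Shell n has n² orbitals: 2²=4 + 3²=9 + 4²=16 + 5²=25 = 54 orbitals.

54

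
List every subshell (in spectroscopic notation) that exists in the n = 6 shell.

6s, 6p, 6d, 6f, 6g, 6h

For n = 6, ℓ runs from 0 to 5. In spectroscopic notation ℓ = 0,1,2,… ↔ s,p,d,f,g,h,i, so the subshells are 6s, 6p, 6d, 6f, 6g, 6h.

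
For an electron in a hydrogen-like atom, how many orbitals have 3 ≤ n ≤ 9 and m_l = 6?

For each n in the range, tally the orbitals obeying m_l = 6:
n=7 → 1; n=8 → 2; n=9 → 3.
Total orbitals: 1 + 2 + 3 = 6.

6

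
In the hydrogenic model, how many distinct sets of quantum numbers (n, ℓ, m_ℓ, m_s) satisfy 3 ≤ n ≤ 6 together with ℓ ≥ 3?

100

Work shell by shell — for each n, count the (ℓ, m_ℓ) pairs that satisfy ℓ ≥ 3:
n=4 → 7; n=5 → 16; n=6 → 27.
Orbitals: 7 + 16 + 27 = 50. Including both spin states (m_s = ±1/2) gives 2 × 50 = 100 states.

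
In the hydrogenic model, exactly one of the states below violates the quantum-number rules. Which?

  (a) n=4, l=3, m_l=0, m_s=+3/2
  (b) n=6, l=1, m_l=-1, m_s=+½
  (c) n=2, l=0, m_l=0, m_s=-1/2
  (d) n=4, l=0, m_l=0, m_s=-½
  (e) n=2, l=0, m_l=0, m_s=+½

(a)

(a) has m_s = +3/2, but an electron's spin must be ±1/2.
The remaining sets (b), (c), (d), (e) satisfy all four rules.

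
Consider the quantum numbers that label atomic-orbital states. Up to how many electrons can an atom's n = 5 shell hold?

A shell holds 2n² electrons: 2 × 5² = 2 × 25 = 50.

50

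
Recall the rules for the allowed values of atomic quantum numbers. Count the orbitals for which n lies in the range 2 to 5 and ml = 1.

For each n in the range, tally the orbitals obeying ml = 1:
n=2 → 1; n=3 → 2; n=4 → 3; n=5 → 4.
Total orbitals: 1 + 2 + 3 + 4 = 10.

10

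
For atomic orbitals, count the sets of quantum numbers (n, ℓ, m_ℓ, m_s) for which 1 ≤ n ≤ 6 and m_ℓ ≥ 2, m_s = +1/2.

20

Work shell by shell — for each n, count the (ℓ, m_ℓ) pairs that satisfy m_ℓ ≥ 2:
n=3 → 1; n=4 → 3; n=5 → 6; n=6 → 10.
Orbitals: 1 + 3 + 6 + 10 = 20. With m_s fixed to +1/2 there is one state per orbital, so 20 states.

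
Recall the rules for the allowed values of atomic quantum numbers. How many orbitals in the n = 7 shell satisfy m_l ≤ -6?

For n = 7, l ranges over 0 … 6.
The (l, m_l) pairs meeting m_l ≤ -6 give: l=6 → 1.
Total orbitals: 1.

1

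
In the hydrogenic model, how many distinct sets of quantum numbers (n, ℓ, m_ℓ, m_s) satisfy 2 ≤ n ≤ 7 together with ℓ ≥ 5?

70

Treat each shell separately and count matching orbitals:
n=6 → 11; n=7 → 24.
Orbitals: 11 + 24 = 35. Including both spin states (m_s = ±1/2) gives 2 × 35 = 70 states.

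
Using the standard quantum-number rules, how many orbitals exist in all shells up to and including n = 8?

204

Total orbitals = 1² + 2² + 3² + 4² + 5² + 6² + 7² + 8² = 204.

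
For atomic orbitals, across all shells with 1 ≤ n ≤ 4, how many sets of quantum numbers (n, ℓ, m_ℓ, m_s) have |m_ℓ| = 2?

12

Go shell by shell, enumerating (ℓ, m_ℓ) with |m_ℓ| = 2:
n=3 → 2; n=4 → 4.
Orbitals: 2 + 4 = 6. Including both spin states (m_s = ±1/2) gives 2 × 6 = 12 states.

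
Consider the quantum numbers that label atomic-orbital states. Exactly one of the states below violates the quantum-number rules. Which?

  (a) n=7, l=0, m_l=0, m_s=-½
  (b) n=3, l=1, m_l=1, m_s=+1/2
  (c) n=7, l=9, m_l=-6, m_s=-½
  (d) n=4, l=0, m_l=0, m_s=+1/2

(c)

(c) has l = 9 ≥ n = 7, violating 0 ≤ l ≤ n−1.
The remaining sets (a), (b), (d) satisfy all four rules.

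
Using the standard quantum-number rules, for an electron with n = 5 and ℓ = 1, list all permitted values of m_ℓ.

-1, 0, 1

m_ℓ takes every integer from −ℓ to +ℓ. With ℓ = 1 that gives the 3 values -1, 0, 1.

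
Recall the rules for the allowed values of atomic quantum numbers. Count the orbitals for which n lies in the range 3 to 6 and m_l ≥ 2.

20

For each n in the range, tally the orbitals obeying m_l ≥ 2:
n=3 → 1; n=4 → 3; n=5 → 6; n=6 → 10.
Total orbitals: 1 + 3 + 6 + 10 = 20.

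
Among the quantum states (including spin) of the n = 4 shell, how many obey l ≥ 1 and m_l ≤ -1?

12

Go through l = 0, …, 3 (the values permitted for n = 4).
Contributions: l=1 → 1; l=2 → 2; l=3 → 3.
Orbitals: 1 + 2 + 3 = 6. Each orbital carries two spin states, so 6 × 2 = 12 states.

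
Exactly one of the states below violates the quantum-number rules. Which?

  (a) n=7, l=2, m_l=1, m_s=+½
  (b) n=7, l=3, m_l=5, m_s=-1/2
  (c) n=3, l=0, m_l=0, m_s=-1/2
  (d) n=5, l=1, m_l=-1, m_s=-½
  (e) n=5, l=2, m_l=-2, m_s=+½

(b) has |m_l| = 5 > l = 3, violating −l ≤ m_l ≤ l.
The remaining sets (a), (c), (d), (e) satisfy all four rules.

(b)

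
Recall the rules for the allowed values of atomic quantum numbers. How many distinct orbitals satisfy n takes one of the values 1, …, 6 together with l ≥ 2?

For each n in the range, tally the orbitals obeying l ≥ 2:
n=3 → 5; n=4 → 12; n=5 → 21; n=6 → 32.
Total orbitals: 5 + 12 + 21 + 32 = 70.

70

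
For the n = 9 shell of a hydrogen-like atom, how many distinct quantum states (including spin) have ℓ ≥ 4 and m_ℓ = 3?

10

For n = 9, ℓ ranges over 0 … 8.
Contributions: ℓ=4 → 1; ℓ=5 → 1; ℓ=6 → 1; ℓ=7 → 1; ℓ=8 → 1.
Orbitals: 1 + 1 + 1 + 1 + 1 = 5. Each orbital carries two spin states, so 5 × 2 = 10 states.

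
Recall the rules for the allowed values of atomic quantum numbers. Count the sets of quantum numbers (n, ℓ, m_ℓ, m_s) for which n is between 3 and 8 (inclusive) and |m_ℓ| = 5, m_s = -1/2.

Work shell by shell — for each n, count the (ℓ, m_ℓ) pairs that satisfy |m_ℓ| = 5:
n=6 → 2; n=7 → 4; n=8 → 6.
Orbitals: 2 + 4 + 6 = 12. With m_s fixed to -1/2 there is one state per orbital, so 12 states.

12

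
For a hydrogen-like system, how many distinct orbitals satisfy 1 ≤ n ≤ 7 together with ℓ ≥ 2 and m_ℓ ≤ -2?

Count contributing orbitals for each principal shell:
n=3 → 1; n=4 → 3; n=5 → 6; n=6 → 10; n=7 → 15.
Total orbitals: 1 + 3 + 6 + 10 + 15 = 35.

35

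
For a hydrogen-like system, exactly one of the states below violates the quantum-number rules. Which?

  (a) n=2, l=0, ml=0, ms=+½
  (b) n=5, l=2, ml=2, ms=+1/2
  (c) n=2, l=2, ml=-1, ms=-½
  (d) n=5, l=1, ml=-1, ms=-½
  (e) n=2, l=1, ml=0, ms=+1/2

(c) has l = 2 ≥ n = 2, violating 0 ≤ l ≤ n−1.
The remaining sets (a), (b), (d), (e) satisfy all four rules.

(c)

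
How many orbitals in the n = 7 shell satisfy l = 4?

9

Per l-value: l=4 → 9.
Total orbitals: 9.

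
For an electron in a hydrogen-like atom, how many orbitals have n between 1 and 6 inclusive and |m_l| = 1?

30

Go shell by shell, enumerating (l, m_l) with |m_l| = 1:
n=2 → 2; n=3 → 4; n=4 → 6; n=5 → 8; n=6 → 10.
Total orbitals: 2 + 4 + 6 + 8 + 10 = 30.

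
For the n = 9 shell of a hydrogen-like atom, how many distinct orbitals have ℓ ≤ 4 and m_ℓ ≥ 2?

For n = 9, ℓ ranges over 0 … 8.
The (ℓ, m_ℓ) pairs meeting ℓ ≤ 4 and m_ℓ ≥ 2 give: ℓ=2 → 1; ℓ=3 → 2; ℓ=4 → 3.
Total orbitals: 1 + 2 + 3 = 6.

6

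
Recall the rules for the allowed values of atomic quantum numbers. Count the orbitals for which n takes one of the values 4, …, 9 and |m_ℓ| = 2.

54

Work shell by shell — for each n, count the (ℓ, m_ℓ) pairs that satisfy |m_ℓ| = 2:
n=4 → 4; n=5 → 6; n=6 → 8; n=7 → 10; n=8 → 12; n=9 → 14.
Total orbitals: 4 + 6 + 8 + 10 + 12 + 14 = 54.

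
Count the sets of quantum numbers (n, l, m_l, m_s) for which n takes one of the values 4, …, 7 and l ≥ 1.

Per-shell orbital counts meeting the constraint:
n=4 → 15; n=5 → 24; n=6 → 35; n=7 → 48.
Orbitals: 15 + 24 + 35 + 48 = 122. Including both spin states (m_s = ±1/2) gives 2 × 122 = 244 states.

244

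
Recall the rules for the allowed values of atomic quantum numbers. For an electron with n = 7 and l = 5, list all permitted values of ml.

ml takes every integer from −l to +l. With l = 5 that gives the 11 values -5, -4, -3, -2, -1, 0, 1, 2, 3, 4, 5.

-5, -4, -3, -2, -1, 0, 1, 2, 3, 4, 5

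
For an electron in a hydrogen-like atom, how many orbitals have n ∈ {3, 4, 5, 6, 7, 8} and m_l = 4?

Work shell by shell — for each n, count the (l, m_l) pairs that satisfy m_l = 4:
n=5 → 1; n=6 → 2; n=7 → 3; n=8 → 4.
Total orbitals: 1 + 2 + 3 + 4 = 10.

10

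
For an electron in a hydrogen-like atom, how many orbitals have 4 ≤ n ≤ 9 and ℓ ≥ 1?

For each n in the range, tally the orbitals obeying ℓ ≥ 1:
n=4 → 15; n=5 → 24; n=6 → 35; n=7 → 48; n=8 → 63; n=9 → 80.
Total orbitals: 15 + 24 + 35 + 48 + 63 + 80 = 265.

265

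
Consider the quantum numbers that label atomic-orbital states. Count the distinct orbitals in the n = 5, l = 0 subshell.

1

A subshell has 2l+1 orbitals; with l = 0, that's 1.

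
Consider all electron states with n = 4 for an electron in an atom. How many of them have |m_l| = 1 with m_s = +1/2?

6

For n = 4, l ranges over 0 … 3.
The (l, m_l) pairs meeting |m_l| = 1 give: l=1 → 2; l=2 → 2; l=3 → 2.
Orbitals: 2 + 2 + 2 = 6. With m_s fixed to a single value there is one state per orbital, giving 6 states.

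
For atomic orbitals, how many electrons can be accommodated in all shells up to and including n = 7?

Total orbitals = 1² + 2² + 3² + 4² + 5² + 6² + 7² = 140. Doubling for spin gives 280 electrons.

280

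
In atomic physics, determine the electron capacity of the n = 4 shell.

32

A shell holds 2n² electrons: 2 × 4² = 2 × 16 = 32.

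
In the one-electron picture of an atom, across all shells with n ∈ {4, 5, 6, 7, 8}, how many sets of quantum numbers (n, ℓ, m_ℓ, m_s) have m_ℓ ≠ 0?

Per-shell orbital counts meeting the constraint:
n=4 → 12; n=5 → 20; n=6 → 30; n=7 → 42; n=8 → 56.
Orbitals: 12 + 20 + 30 + 42 + 56 = 160. Including both spin states (m_s = ±1/2) gives 2 × 160 = 320 states.

320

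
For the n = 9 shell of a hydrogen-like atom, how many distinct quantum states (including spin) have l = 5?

The n = 9 shell has l = 0 through 8; check each.
Orbitals with l = 5, by l: l=5 → 11.
Orbitals: 11. Each orbital carries two spin states, so 11 × 2 = 22 states.

22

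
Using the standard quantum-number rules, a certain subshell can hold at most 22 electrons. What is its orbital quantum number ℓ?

2(2ℓ+1) = 22 ⇒ 2ℓ+1 = 11 ⇒ ℓ = 5.

ℓ = 5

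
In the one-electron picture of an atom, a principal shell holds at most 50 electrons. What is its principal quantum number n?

n = 5

2n² = 50 ⇒ n² = 25 ⇒ n = 5.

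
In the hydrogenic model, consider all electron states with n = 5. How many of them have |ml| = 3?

The n = 5 shell has l = 0 through 4; check each.
Orbitals with |ml| = 3, by l: l=3 → 2; l=4 → 2.
Orbitals: 2 + 2 = 4. Each orbital carries two spin states, so 4 × 2 = 8 states.

8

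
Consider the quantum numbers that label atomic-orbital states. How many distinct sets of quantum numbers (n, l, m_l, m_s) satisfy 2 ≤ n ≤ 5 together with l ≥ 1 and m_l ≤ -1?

40

For each n in the range, tally the orbitals obeying l ≥ 1 and m_l ≤ -1:
n=2 → 1; n=3 → 3; n=4 → 6; n=5 → 10.
Orbitals: 1 + 3 + 6 + 10 = 20. Including both spin states (m_s = ±1/2) gives 2 × 20 = 40 states.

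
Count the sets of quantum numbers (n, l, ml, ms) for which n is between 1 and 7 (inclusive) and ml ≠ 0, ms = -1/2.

For each n in the range, tally the orbitals obeying ml ≠ 0:
n=2 → 2; n=3 → 6; n=4 → 12; n=5 → 20; n=6 → 30; n=7 → 42.
Orbitals: 2 + 6 + 12 + 20 + 30 + 42 = 112. With ms fixed to -1/2 there is one state per orbital, so 112 states.

112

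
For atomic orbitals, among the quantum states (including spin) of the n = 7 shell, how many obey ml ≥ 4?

12

Orbitals with ml ≥ 4, by l: l=4 → 1; l=5 → 2; l=6 → 3.
Orbitals: 1 + 2 + 3 = 6. Each orbital carries two spin states, so 6 × 2 = 12 states.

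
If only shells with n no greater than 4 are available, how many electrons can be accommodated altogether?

60

Total orbitals = 1² + 2² + 3² + 4² = 30. Doubling for spin gives 60 electrons.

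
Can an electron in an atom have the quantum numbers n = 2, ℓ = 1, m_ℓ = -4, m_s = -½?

The magnetic quantum number must satisfy −ℓ ≤ m_ℓ ≤ ℓ. With ℓ = 1, m_ℓ can only be -1, 0, 1, so m_ℓ = -4 is forbidden.

Invalid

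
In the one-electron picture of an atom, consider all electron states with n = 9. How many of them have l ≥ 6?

90

Per l-value: l=6 → 13; l=7 → 15; l=8 → 17.
Orbitals: 13 + 15 + 17 = 45. Each orbital carries two spin states, so 45 × 2 = 90 states.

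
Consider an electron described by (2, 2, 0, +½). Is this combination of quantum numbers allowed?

Invalid

The orbital quantum number must satisfy 0 ≤ ℓ ≤ n−1. With n = 2 the allowed ℓ values are 0, 1, so ℓ = 2 is out of range.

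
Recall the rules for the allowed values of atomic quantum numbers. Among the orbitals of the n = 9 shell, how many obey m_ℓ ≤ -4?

With n = 9 the allowed ℓ are 0, 1, …, 8.
The (ℓ, m_ℓ) pairs meeting m_ℓ ≤ -4 give: ℓ=4 → 1; ℓ=5 → 2; ℓ=6 → 3; ℓ=7 → 4; ℓ=8 → 5.
Total orbitals: 1 + 2 + 3 + 4 + 5 = 15.

15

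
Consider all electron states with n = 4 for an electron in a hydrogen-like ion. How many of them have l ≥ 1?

The n = 4 shell has l = 0 through 3; check each.
Contributions: l=1 → 3; l=2 → 5; l=3 → 7.
Orbitals: 3 + 5 + 7 = 15. Each orbital carries two spin states, so 15 × 2 = 30 states.

30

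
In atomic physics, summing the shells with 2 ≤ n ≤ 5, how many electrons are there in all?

Shell n has n² orbitals: 2²=4 + 3²=9 + 4²=16 + 5²=25 = 54 orbitals.
Two spin states per orbital: 2 × 54 = 108 electrons.

108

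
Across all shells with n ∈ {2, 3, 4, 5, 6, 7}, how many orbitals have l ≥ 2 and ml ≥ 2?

Work shell by shell — for each n, count the (l, ml) pairs that satisfy l ≥ 2 and ml ≥ 2:
n=3 → 1; n=4 → 3; n=5 → 6; n=6 → 10; n=7 → 15.
Total orbitals: 1 + 3 + 6 + 10 + 15 = 35.

35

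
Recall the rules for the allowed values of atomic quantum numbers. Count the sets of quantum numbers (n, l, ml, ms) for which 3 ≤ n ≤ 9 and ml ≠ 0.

476

For each n in the range, tally the orbitals obeying ml ≠ 0:
n=3 → 6; n=4 → 12; n=5 → 20; n=6 → 30; n=7 → 42; n=8 → 56; n=9 → 72.
Orbitals: 6 + 12 + 20 + 30 + 42 + 56 + 72 = 238. Including both spin states (ms = ±1/2) gives 2 × 238 = 476 states.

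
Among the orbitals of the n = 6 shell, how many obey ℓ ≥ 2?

The (ℓ, m_ℓ) pairs meeting ℓ ≥ 2 give: ℓ=2 → 5; ℓ=3 → 7; ℓ=4 → 9; ℓ=5 → 11.
Total orbitals: 5 + 7 + 9 + 11 = 32.

32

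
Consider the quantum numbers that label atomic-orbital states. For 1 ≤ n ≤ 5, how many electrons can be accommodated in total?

Total orbitals = 1² + 2² + 3² + 4² + 5² = 55. Doubling for spin gives 110 electrons.

110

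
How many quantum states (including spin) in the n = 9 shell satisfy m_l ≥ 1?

Contributions: l=1 → 1; l=2 → 2; l=3 → 3; l=4 → 4; l=5 → 5; l=6 → 6; l=7 → 7; l=8 → 8.
Orbitals: 1 + 2 + 3 + 4 + 5 + 6 + 7 + 8 = 36. Each orbital carries two spin states, so 36 × 2 = 72 states.

72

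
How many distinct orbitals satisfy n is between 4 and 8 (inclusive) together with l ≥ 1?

Go shell by shell, enumerating (l, m_l) with l ≥ 1:
n=4 → 15; n=5 → 24; n=6 → 35; n=7 → 48; n=8 → 63.
Total orbitals: 15 + 24 + 35 + 48 + 63 = 185.

185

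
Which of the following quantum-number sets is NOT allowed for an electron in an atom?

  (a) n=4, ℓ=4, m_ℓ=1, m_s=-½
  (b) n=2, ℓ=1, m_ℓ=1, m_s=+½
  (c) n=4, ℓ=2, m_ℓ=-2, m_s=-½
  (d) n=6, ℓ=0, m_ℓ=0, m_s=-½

(a)

(a) has ℓ = 4 ≥ n = 4, violating 0 ≤ ℓ ≤ n−1.
The remaining sets (b), (c), (d) satisfy all four rules.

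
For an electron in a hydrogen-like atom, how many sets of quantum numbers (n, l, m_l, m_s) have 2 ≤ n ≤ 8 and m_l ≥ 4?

40

Work shell by shell — for each n, count the (l, m_l) pairs that satisfy m_l ≥ 4:
n=5 → 1; n=6 → 3; n=7 → 6; n=8 → 10.
Orbitals: 1 + 3 + 6 + 10 = 20. Including both spin states (m_s = ±1/2) gives 2 × 20 = 40 states.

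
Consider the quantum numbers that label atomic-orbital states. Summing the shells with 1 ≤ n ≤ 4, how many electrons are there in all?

60

Shell n has n² orbitals: 1²=1 + 2²=4 + 3²=9 + 4²=16 = 30 orbitals.
Two spin states per orbital: 2 × 30 = 60 electrons.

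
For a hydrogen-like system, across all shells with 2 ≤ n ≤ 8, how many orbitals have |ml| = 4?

20

Per-shell orbital counts meeting the constraint:
n=5 → 2; n=6 → 4; n=7 → 6; n=8 → 8.
Total orbitals: 2 + 4 + 6 + 8 = 20.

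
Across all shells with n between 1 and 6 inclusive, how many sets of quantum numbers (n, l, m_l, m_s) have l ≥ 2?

Work shell by shell — for each n, count the (l, m_l) pairs that satisfy l ≥ 2:
n=3 → 5; n=4 → 12; n=5 → 21; n=6 → 32.
Orbitals: 5 + 12 + 21 + 32 = 70. Including both spin states (m_s = ±1/2) gives 2 × 70 = 140 states.

140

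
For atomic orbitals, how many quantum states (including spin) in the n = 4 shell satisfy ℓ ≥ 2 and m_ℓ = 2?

The n = 4 shell has ℓ = 0 through 3; check each.
Contributions: ℓ=2 → 1; ℓ=3 → 1.
Orbitals: 1 + 1 = 2. Each orbital carries two spin states, so 2 × 2 = 4 states.

4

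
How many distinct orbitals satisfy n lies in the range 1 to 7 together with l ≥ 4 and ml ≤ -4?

10

Work shell by shell — for each n, count the (l, ml) pairs that satisfy l ≥ 4 and ml ≤ -4:
n=5 → 1; n=6 → 3; n=7 → 6.
Total orbitals: 1 + 3 + 6 = 10.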